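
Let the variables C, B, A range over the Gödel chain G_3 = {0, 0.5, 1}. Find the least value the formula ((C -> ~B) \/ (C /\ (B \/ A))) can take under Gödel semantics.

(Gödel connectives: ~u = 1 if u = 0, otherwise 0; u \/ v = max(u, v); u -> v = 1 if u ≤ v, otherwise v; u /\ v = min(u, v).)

The minimum is attained at C = 0.5, B = 0.5, A = 0:
  ~B: Gödel ¬ of 0.5 = 0 (operand ≠ 0)
  (C -> ~B): 0.5 > 0, so result = 0
  (B \/ A) = max(0.5, 0) = 0.5
  (C /\ (B \/ A)) = min(0.5, 0.5) = 0.5
  ((C -> ~B) \/ (C /\ (B \/ A))) = max(0, 0.5) = 0.5
Checking all 27 assignments confirms none give a value below 0.50.

0.50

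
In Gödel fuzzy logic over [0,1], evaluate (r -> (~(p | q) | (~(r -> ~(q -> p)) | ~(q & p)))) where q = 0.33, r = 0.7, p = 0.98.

1.00

(p | q) = max(0.98, 0.33) = 0.98
~(p | q): Gödel ¬ of 0.98 = 0 (operand ≠ 0)
(q -> p): 0.33 ≤ 0.98, so result = 1
~(q -> p): Gödel ¬ of 1 = 0 (operand ≠ 0)
(r -> ~(q -> p)): 0.7 > 0, so result = 0
~(r -> ~(q -> p)): Gödel ¬ of 0 = 1 (operand is 0)
(q & p) = min(0.33, 0.98) = 0.33
~(q & p): Gödel ¬ of 0.33 = 0 (operand ≠ 0)
(~(r -> ~(q -> p)) | ~(q & p)) = max(1, 0) = 1
(~(p | q) | (~(r -> ~(q -> p)) | ~(q & p))) = max(0, 1) = 1
(r -> (~(p | q) | (~(r -> ~(q -> p)) | ~(q & p)))): 0.7 ≤ 1, so result = 1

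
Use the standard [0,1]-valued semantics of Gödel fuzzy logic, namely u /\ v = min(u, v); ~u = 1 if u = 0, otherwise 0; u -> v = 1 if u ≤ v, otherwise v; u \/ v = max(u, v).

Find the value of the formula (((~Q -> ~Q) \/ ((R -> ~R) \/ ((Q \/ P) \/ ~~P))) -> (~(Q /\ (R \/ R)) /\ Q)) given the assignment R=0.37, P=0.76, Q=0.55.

0.00

~Q: Gödel ¬ of 0.55 = 0 (operand ≠ 0)
~Q: Gödel ¬ of 0.55 = 0 (operand ≠ 0)
(~Q -> ~Q): 0 ≤ 0, so result = 1
~R: Gödel ¬ of 0.37 = 0 (operand ≠ 0)
(R -> ~R): 0.37 > 0, so result = 0
(Q \/ P) = max(0.55, 0.76) = 0.76
~P: Gödel ¬ of 0.76 = 0 (operand ≠ 0)
~~P: Gödel ¬ of 0 = 1 (operand is 0)
((Q \/ P) \/ ~~P) = max(0.76, 1) = 1
((R -> ~R) \/ ((Q \/ P) \/ ~~P)) = max(0, 1) = 1
((~Q -> ~Q) \/ ((R -> ~R) \/ ((Q \/ P) \/ ~~P))) = max(1, 1) = 1
(R \/ R) = max(0.37, 0.37) = 0.37
(Q /\ (R \/ R)) = min(0.55, 0.37) = 0.37
~(Q /\ (R \/ R)): Gödel ¬ of 0.37 = 0 (operand ≠ 0)
(~(Q /\ (R \/ R)) /\ Q) = min(0, 0.55) = 0
(((~Q -> ~Q) \/ ((R -> ~R) \/ ((Q \/ P) \/ ~~P))) -> (~(Q /\ (R \/ R)) /\ Q)): 1 > 0, so result = 0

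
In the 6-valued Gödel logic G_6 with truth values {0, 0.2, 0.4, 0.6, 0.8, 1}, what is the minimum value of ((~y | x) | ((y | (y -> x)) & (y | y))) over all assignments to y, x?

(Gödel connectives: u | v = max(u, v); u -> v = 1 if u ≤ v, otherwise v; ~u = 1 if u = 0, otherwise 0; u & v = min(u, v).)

The minimum is attained at y = 0.2, x = 0:
  ~y: Gödel ¬ of 0.2 = 0 (operand ≠ 0)
  (~y | x) = max(0, 0) = 0
  (y -> x): 0.2 > 0, so result = 0
  (y | (y -> x)) = max(0.2, 0) = 0.2
  (y | y) = max(0.2, 0.2) = 0.2
  ((y | (y -> x)) & (y | y)) = min(0.2, 0.2) = 0.2
  ((~y | x) | ((y | (y -> x)) & (y | y))) = max(0, 0.2) = 0.2
Checking all 36 assignments confirms none give a value below 0.20.

0.20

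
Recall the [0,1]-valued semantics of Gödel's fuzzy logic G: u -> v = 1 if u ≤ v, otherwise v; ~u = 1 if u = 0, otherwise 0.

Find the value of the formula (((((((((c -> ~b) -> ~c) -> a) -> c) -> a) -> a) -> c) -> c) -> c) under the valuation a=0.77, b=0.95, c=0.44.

~b: Gödel ¬ of 0.95 = 0 (operand ≠ 0)
(c -> ~b): 0.44 > 0, so result = 0
~c: Gödel ¬ of 0.44 = 0 (operand ≠ 0)
((c -> ~b) -> ~c): 0 ≤ 0, so result = 1
(((c -> ~b) -> ~c) -> a): 1 > 0.77, so result = 0.77
((((c -> ~b) -> ~c) -> a) -> c): 0.77 > 0.44, so result = 0.44
(((((c -> ~b) -> ~c) -> a) -> c) -> a): 0.44 ≤ 0.77, so result = 1
((((((c -> ~b) -> ~c) -> a) -> c) -> a) -> a): 1 > 0.77, so result = 0.77
(((((((c -> ~b) -> ~c) -> a) -> c) -> a) -> a) -> c): 0.77 > 0.44, so result = 0.44
((((((((c -> ~b) -> ~c) -> a) -> c) -> a) -> a) -> c) -> c): 0.44 ≤ 0.44, so result = 1
(((((((((c -> ~b) -> ~c) -> a) -> c) -> a) -> a) -> c) -> c) -> c): 1 > 0.44, so result = 0.44

0.44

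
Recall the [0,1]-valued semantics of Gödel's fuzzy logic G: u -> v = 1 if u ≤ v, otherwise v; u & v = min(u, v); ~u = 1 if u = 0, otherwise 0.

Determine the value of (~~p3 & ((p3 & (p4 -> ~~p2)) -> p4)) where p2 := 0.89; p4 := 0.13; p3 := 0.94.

~p3: Gödel ¬ of 0.94 = 0 (operand ≠ 0)
~~p3: Gödel ¬ of 0 = 1 (operand is 0)
~p2: Gödel ¬ of 0.89 = 0 (operand ≠ 0)
~~p2: Gödel ¬ of 0 = 1 (operand is 0)
(p4 -> ~~p2): 0.13 ≤ 1, so result = 1
(p3 & (p4 -> ~~p2)) = min(0.94, 1) = 0.94
((p3 & (p4 -> ~~p2)) -> p4): 0.94 > 0.13, so result = 0.13
(~~p3 & ((p3 & (p4 -> ~~p2)) -> p4)) = min(1, 0.13) = 0.13

0.13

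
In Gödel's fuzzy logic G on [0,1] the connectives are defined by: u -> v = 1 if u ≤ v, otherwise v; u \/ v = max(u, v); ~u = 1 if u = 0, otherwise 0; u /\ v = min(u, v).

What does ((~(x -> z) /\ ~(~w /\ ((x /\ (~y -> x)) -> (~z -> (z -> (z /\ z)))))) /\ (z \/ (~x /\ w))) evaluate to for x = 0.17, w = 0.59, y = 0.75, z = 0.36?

0.00

(x -> z): 0.17 ≤ 0.36, so result = 1
~(x -> z): Gödel ¬ of 1 = 0 (operand ≠ 0)
~w: Gödel ¬ of 0.59 = 0 (operand ≠ 0)
~y: Gödel ¬ of 0.75 = 0 (operand ≠ 0)
(~y -> x): 0 ≤ 0.17, so result = 1
(x /\ (~y -> x)) = min(0.17, 1) = 0.17
~z: Gödel ¬ of 0.36 = 0 (operand ≠ 0)
(z /\ z) = min(0.36, 0.36) = 0.36
(z -> (z /\ z)): 0.36 ≤ 0.36, so result = 1
(~z -> (z -> (z /\ z))): 0 ≤ 1, so result = 1
((x /\ (~y -> x)) -> (~z -> (z -> (z /\ z)))): 0.17 ≤ 1, so result = 1
(~w /\ ((x /\ (~y -> x)) -> (~z -> (z -> (z /\ z))))) = min(0, 1) = 0
~(~w /\ ((x /\ (~y -> x)) -> (~z -> (z -> (z /\ z))))): Gödel ¬ of 0 = 1 (operand is 0)
(~(x -> z) /\ ~(~w /\ ((x /\ (~y -> x)) -> (~z -> (z -> (z /\ z)))))) = min(0, 1) = 0
~x: Gödel ¬ of 0.17 = 0 (operand ≠ 0)
(~x /\ w) = min(0, 0.59) = 0
(z \/ (~x /\ w)) = max(0.36, 0) = 0.36
((~(x -> z) /\ ~(~w /\ ((x /\ (~y -> x)) -> (~z -> (z -> (z /\ z)))))) /\ (z \/ (~x /\ w))) = min(0, 0.36) = 0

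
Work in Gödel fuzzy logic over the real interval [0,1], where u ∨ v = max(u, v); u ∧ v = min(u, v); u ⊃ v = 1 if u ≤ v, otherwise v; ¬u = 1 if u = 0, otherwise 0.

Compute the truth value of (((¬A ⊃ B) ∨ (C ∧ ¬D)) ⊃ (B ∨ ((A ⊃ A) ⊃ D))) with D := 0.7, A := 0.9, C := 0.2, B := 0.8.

¬A: Gödel ¬ of 0.9 = 0 (operand ≠ 0)
(¬A ⊃ B): 0 ≤ 0.8, so result = 1
¬D: Gödel ¬ of 0.7 = 0 (operand ≠ 0)
(C ∧ ¬D) = min(0.2, 0) = 0
((¬A ⊃ B) ∨ (C ∧ ¬D)) = max(1, 0) = 1
(A ⊃ A): 0.9 ≤ 0.9, so result = 1
((A ⊃ A) ⊃ D): 1 > 0.7, so result = 0.7
(B ∨ ((A ⊃ A) ⊃ D)) = max(0.8, 0.7) = 0.8
(((¬A ⊃ B) ∨ (C ∧ ¬D)) ⊃ (B ∨ ((A ⊃ A) ⊃ D))): 1 > 0.8, so result = 0.8

0.80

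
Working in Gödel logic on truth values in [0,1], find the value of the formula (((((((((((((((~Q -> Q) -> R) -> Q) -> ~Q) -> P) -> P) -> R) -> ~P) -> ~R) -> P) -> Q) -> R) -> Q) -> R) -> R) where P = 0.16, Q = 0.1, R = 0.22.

0.22

~Q: Gödel ¬ of 0.1 = 0 (operand ≠ 0)
(~Q -> Q): 0 ≤ 0.1, so result = 1
((~Q -> Q) -> R): 1 > 0.22, so result = 0.22
(((~Q -> Q) -> R) -> Q): 0.22 > 0.1, so result = 0.1
~Q: Gödel ¬ of 0.1 = 0 (operand ≠ 0)
((((~Q -> Q) -> R) -> Q) -> ~Q): 0.1 > 0, so result = 0
(((((~Q -> Q) -> R) -> Q) -> ~Q) -> P): 0 ≤ 0.16, so result = 1
((((((~Q -> Q) -> R) -> Q) -> ~Q) -> P) -> P): 1 > 0.16, so result = 0.16
(((((((~Q -> Q) -> R) -> Q) -> ~Q) -> P) -> P) -> R): 0.16 ≤ 0.22, so result = 1
~P: Gödel ¬ of 0.16 = 0 (operand ≠ 0)
((((((((~Q -> Q) -> R) -> Q) -> ~Q) -> P) -> P) -> R) -> ~P): 1 > 0, so result = 0
~R: Gödel ¬ of 0.22 = 0 (operand ≠ 0)
(((((((((~Q -> Q) -> R) -> Q) -> ~Q) -> P) -> P) -> R) -> ~P) -> ~R): 0 ≤ 0, so result = 1
((((((((((~Q -> Q) -> R) -> Q) -> ~Q) -> P) -> P) -> R) -> ~P) -> ~R) -> P): 1 > 0.16, so result = 0.16
(((((((((((~Q -> Q) -> R) -> Q) -> ~Q) -> P) -> P) -> R) -> ~P) -> ~R) -> P) -> Q): 0.16 > 0.1, so result = 0.1
((((((((((((~Q -> Q) -> R) -> Q) -> ~Q) -> P) -> P) -> R) -> ~P) -> ~R) -> P) -> Q) -> R): 0.1 ≤ 0.22, so result = 1
(((((((((((((~Q -> Q) -> R) -> Q) -> ~Q) -> P) -> P) -> R) -> ~P) -> ~R) -> P) -> Q) -> R) -> Q): 1 > 0.1, so result = 0.1
((((((((((((((~Q -> Q) -> R) -> Q) -> ~Q) -> P) -> P) -> R) -> ~P) -> ~R) -> P) -> Q) -> R) -> Q) -> R): 0.1 ≤ 0.22, so result = 1
(((((((((((((((~Q -> Q) -> R) -> Q) -> ~Q) -> P) -> P) -> R) -> ~P) -> ~R) -> P) -> Q) -> R) -> Q) -> R) -> R): 1 > 0.22, so result = 0.22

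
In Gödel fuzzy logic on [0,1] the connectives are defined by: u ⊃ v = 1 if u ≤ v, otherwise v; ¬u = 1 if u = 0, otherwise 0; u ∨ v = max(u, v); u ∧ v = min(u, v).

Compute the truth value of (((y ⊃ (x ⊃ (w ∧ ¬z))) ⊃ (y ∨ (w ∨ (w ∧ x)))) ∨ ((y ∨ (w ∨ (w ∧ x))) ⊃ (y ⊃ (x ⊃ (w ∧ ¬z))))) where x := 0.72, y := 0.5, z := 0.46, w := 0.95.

1.00

¬z: Gödel ¬ of 0.46 = 0 (operand ≠ 0)
(w ∧ ¬z) = min(0.95, 0) = 0
(x ⊃ (w ∧ ¬z)): 0.72 > 0, so result = 0
(y ⊃ (x ⊃ (w ∧ ¬z))): 0.5 > 0, so result = 0
(w ∧ x) = min(0.95, 0.72) = 0.72
(w ∨ (w ∧ x)) = max(0.95, 0.72) = 0.95
(y ∨ (w ∨ (w ∧ x))) = max(0.5, 0.95) = 0.95
((y ⊃ (x ⊃ (w ∧ ¬z))) ⊃ (y ∨ (w ∨ (w ∧ x)))): 0 ≤ 0.95, so result = 1
(w ∧ x) = min(0.95, 0.72) = 0.72
(w ∨ (w ∧ x)) = max(0.95, 0.72) = 0.95
(y ∨ (w ∨ (w ∧ x))) = max(0.5, 0.95) = 0.95
¬z: Gödel ¬ of 0.46 = 0 (operand ≠ 0)
(w ∧ ¬z) = min(0.95, 0) = 0
(x ⊃ (w ∧ ¬z)): 0.72 > 0, so result = 0
(y ⊃ (x ⊃ (w ∧ ¬z))): 0.5 > 0, so result = 0
((y ∨ (w ∨ (w ∧ x))) ⊃ (y ⊃ (x ⊃ (w ∧ ¬z)))): 0.95 > 0, so result = 0
(((y ⊃ (x ⊃ (w ∧ ¬z))) ⊃ (y ∨ (w ∨ (w ∧ x)))) ∨ ((y ∨ (w ∨ (w ∧ x))) ⊃ (y ⊃ (x ⊃ (w ∧ ¬z))))) = max(1, 0) = 1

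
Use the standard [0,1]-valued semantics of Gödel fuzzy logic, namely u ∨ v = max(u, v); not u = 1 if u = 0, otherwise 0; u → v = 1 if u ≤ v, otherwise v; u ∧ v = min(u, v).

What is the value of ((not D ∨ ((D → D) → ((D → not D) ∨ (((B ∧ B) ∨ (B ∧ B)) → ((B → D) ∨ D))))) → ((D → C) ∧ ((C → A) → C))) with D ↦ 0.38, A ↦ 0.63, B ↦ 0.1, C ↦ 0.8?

1.00

not D: Gödel ¬ of 0.38 = 0 (operand ≠ 0)
(D → D): 0.38 ≤ 0.38, so result = 1
not D: Gödel ¬ of 0.38 = 0 (operand ≠ 0)
(D → not D): 0.38 > 0, so result = 0
(B ∧ B) = min(0.1, 0.1) = 0.1
(B ∧ B) = min(0.1, 0.1) = 0.1
((B ∧ B) ∨ (B ∧ B)) = max(0.1, 0.1) = 0.1
(B → D): 0.1 ≤ 0.38, so result = 1
((B → D) ∨ D) = max(1, 0.38) = 1
(((B ∧ B) ∨ (B ∧ B)) → ((B → D) ∨ D)): 0.1 ≤ 1, so result = 1
((D → not D) ∨ (((B ∧ B) ∨ (B ∧ B)) → ((B → D) ∨ D))) = max(0, 1) = 1
((D → D) → ((D → not D) ∨ (((B ∧ B) ∨ (B ∧ B)) → ((B → D) ∨ D)))): 1 ≤ 1, so result = 1
(not D ∨ ((D → D) → ((D → not D) ∨ (((B ∧ B) ∨ (B ∧ B)) → ((B → D) ∨ D))))) = max(0, 1) = 1
(D → C): 0.38 ≤ 0.8, so result = 1
(C → A): 0.8 > 0.63, so result = 0.63
((C → A) → C): 0.63 ≤ 0.8, so result = 1
((D → C) ∧ ((C → A) → C)) = min(1, 1) = 1
((not D ∨ ((D → D) → ((D → not D) ∨ (((B ∧ B) ∨ (B ∧ B)) → ((B → D) ∨ D))))) → ((D → C) ∧ ((C → A) → C))): 1 ≤ 1, so result = 1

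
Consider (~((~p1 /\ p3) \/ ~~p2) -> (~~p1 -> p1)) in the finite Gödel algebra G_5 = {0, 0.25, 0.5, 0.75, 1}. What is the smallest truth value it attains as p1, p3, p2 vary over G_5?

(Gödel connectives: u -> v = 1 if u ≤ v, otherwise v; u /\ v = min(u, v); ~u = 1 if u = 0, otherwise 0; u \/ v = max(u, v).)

0.25

The minimum is attained at p1 = 0.25, p3 = 0, p2 = 0:
  ~p1: Gödel ¬ of 0.25 = 0 (operand ≠ 0)
  (~p1 /\ p3) = min(0, 0) = 0
  ~p2: Gödel ¬ of 0 = 1 (operand is 0)
  ~~p2: Gödel ¬ of 1 = 0 (operand ≠ 0)
  ((~p1 /\ p3) \/ ~~p2) = max(0, 0) = 0
  ~((~p1 /\ p3) \/ ~~p2): Gödel ¬ of 0 = 1 (operand is 0)
  ~p1: Gödel ¬ of 0.25 = 0 (operand ≠ 0)
  ~~p1: Gödel ¬ of 0 = 1 (operand is 0)
  (~~p1 -> p1): 1 > 0.25, so result = 0.25
  (~((~p1 /\ p3) \/ ~~p2) -> (~~p1 -> p1)): 1 > 0.25, so result = 0.25
Checking all 125 assignments confirms none give a value below 0.25.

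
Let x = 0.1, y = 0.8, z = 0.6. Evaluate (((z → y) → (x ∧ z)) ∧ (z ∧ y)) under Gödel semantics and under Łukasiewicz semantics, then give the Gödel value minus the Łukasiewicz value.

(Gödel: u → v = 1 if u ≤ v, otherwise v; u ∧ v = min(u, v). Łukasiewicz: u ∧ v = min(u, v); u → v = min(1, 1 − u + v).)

Gödel evaluation:
  (z → y): 0.6 ≤ 0.8, so result = 1
  (x ∧ z) = min(0.1, 0.6) = 0.1
  ((z → y) → (x ∧ z)): 1 > 0.1, so result = 0.1
  (z ∧ y) = min(0.6, 0.8) = 0.6
  (((z → y) → (x ∧ z)) ∧ (z ∧ y)) = min(0.1, 0.6) = 0.1
  Gödel value = 0.1
Łukasiewicz evaluation:
  (z → y): min(1, 1 − 0.6 + 0.8) = 1
  (x ∧ z) = min(0.1, 0.6) = 0.1
  ((z → y) → (x ∧ z)): min(1, 1 − 1 + 0.1) = 0.1
  (z ∧ y) = min(0.6, 0.8) = 0.6
  (((z → y) → (x ∧ z)) ∧ (z ∧ y)) = min(0.1, 0.6) = 0.1
  Łukasiewicz value = 0.1
Difference: 0.1 − 0.1 = 0.00

0.00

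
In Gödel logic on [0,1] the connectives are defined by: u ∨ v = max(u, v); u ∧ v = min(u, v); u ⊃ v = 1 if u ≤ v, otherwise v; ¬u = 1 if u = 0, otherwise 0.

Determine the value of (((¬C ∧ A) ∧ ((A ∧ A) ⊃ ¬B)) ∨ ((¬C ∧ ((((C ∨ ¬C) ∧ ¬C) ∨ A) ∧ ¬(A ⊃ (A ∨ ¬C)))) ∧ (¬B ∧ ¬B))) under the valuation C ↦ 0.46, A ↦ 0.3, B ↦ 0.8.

¬C: Gödel ¬ of 0.46 = 0 (operand ≠ 0)
(¬C ∧ A) = min(0, 0.3) = 0
(A ∧ A) = min(0.3, 0.3) = 0.3
¬B: Gödel ¬ of 0.8 = 0 (operand ≠ 0)
((A ∧ A) ⊃ ¬B): 0.3 > 0, so result = 0
((¬C ∧ A) ∧ ((A ∧ A) ⊃ ¬B)) = min(0, 0) = 0
¬C: Gödel ¬ of 0.46 = 0 (operand ≠ 0)
¬C: Gödel ¬ of 0.46 = 0 (operand ≠ 0)
(C ∨ ¬C) = max(0.46, 0) = 0.46
¬C: Gödel ¬ of 0.46 = 0 (operand ≠ 0)
((C ∨ ¬C) ∧ ¬C) = min(0.46, 0) = 0
(((C ∨ ¬C) ∧ ¬C) ∨ A) = max(0, 0.3) = 0.3
¬C: Gödel ¬ of 0.46 = 0 (operand ≠ 0)
(A ∨ ¬C) = max(0.3, 0) = 0.3
(A ⊃ (A ∨ ¬C)): 0.3 ≤ 0.3, so result = 1
¬(A ⊃ (A ∨ ¬C)): Gödel ¬ of 1 = 0 (operand ≠ 0)
((((C ∨ ¬C) ∧ ¬C) ∨ A) ∧ ¬(A ⊃ (A ∨ ¬C))) = min(0.3, 0) = 0
(¬C ∧ ((((C ∨ ¬C) ∧ ¬C) ∨ A) ∧ ¬(A ⊃ (A ∨ ¬C)))) = min(0, 0) = 0
¬B: Gödel ¬ of 0.8 = 0 (operand ≠ 0)
¬B: Gödel ¬ of 0.8 = 0 (operand ≠ 0)
(¬B ∧ ¬B) = min(0, 0) = 0
((¬C ∧ ((((C ∨ ¬C) ∧ ¬C) ∨ A) ∧ ¬(A ⊃ (A ∨ ¬C)))) ∧ (¬B ∧ ¬B)) = min(0, 0) = 0
(((¬C ∧ A) ∧ ((A ∧ A) ⊃ ¬B)) ∨ ((¬C ∧ ((((C ∨ ¬C) ∧ ¬C) ∨ A) ∧ ¬(A ⊃ (A ∨ ¬C)))) ∧ (¬B ∧ ¬B))) = max(0, 0) = 0

0.00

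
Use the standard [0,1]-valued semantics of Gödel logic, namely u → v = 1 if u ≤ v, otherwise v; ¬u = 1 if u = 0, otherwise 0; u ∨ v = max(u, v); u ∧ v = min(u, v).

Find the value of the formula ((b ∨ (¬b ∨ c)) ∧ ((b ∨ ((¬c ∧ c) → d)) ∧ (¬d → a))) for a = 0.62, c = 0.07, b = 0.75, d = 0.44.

0.75

¬b: Gödel ¬ of 0.75 = 0 (operand ≠ 0)
(¬b ∨ c) = max(0, 0.07) = 0.07
(b ∨ (¬b ∨ c)) = max(0.75, 0.07) = 0.75
¬c: Gödel ¬ of 0.07 = 0 (operand ≠ 0)
(¬c ∧ c) = min(0, 0.07) = 0
((¬c ∧ c) → d): 0 ≤ 0.44, so result = 1
(b ∨ ((¬c ∧ c) → d)) = max(0.75, 1) = 1
¬d: Gödel ¬ of 0.44 = 0 (operand ≠ 0)
(¬d → a): 0 ≤ 0.62, so result = 1
((b ∨ ((¬c ∧ c) → d)) ∧ (¬d → a)) = min(1, 1) = 1
((b ∨ (¬b ∨ c)) ∧ ((b ∨ ((¬c ∧ c) → d)) ∧ (¬d → a))) = min(0.75, 1) = 0.75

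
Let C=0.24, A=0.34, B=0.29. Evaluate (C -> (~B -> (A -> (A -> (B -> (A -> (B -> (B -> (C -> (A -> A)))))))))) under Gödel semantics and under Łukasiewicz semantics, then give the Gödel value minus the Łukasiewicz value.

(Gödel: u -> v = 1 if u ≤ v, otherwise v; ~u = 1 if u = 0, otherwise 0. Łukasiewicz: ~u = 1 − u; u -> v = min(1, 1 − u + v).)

0.00

Gödel evaluation:
  ~B: Gödel ¬ of 0.29 = 0 (operand ≠ 0)
  (A -> A): 0.34 ≤ 0.34, so result = 1
  (C -> (A -> A)): 0.24 ≤ 1, so result = 1
  (B -> (C -> (A -> A))): 0.29 ≤ 1, so result = 1
  (B -> (B -> (C -> (A -> A)))): 0.29 ≤ 1, so result = 1
  (A -> (B -> (B -> (C -> (A -> A))))): 0.34 ≤ 1, so result = 1
  (B -> (A -> (B -> (B -> (C -> (A -> A)))))): 0.29 ≤ 1, so result = 1
  (A -> (B -> (A -> (B -> (B -> (C -> (A -> A))))))): 0.34 ≤ 1, so result = 1
  (A -> (A -> (B -> (A -> (B -> (B -> (C -> (A -> A)))))))): 0.34 ≤ 1, so result = 1
  (~B -> (A -> (A -> (B -> (A -> (B -> (B -> (C -> (A -> A))))))))): 0 ≤ 1, so result = 1
  (C -> (~B -> (A -> (A -> (B -> (A -> (B -> (B -> (C -> (A -> A)))))))))): 0.24 ≤ 1, so result = 1
  Gödel value = 1
Łukasiewicz evaluation:
  ~B: Łukasiewicz ¬ gives 1 − 0.29 = 0.71
  (A -> A): min(1, 1 − 0.34 + 0.34) = 1
  (C -> (A -> A)): min(1, 1 − 0.24 + 1) = 1
  (B -> (C -> (A -> A))): min(1, 1 − 0.29 + 1) = 1
  (B -> (B -> (C -> (A -> A)))): min(1, 1 − 0.29 + 1) = 1
  (A -> (B -> (B -> (C -> (A -> A))))): min(1, 1 − 0.34 + 1) = 1
  (B -> (A -> (B -> (B -> (C -> (A -> A)))))): min(1, 1 − 0.29 + 1) = 1
  (A -> (B -> (A -> (B -> (B -> (C -> (A -> A))))))): min(1, 1 − 0.34 + 1) = 1
  (A -> (A -> (B -> (A -> (B -> (B -> (C -> (A -> A)))))))): min(1, 1 − 0.34 + 1) = 1
  (~B -> (A -> (A -> (B -> (A -> (B -> (B -> (C -> (A -> A))))))))): min(1, 1 − 0.71 + 1) = 1
  (C -> (~B -> (A -> (A -> (B -> (A -> (B -> (B -> (C -> (A -> A)))))))))): min(1, 1 − 0.24 + 1) = 1
  Łukasiewicz value = 1
Difference: 1 − 1 = 0.00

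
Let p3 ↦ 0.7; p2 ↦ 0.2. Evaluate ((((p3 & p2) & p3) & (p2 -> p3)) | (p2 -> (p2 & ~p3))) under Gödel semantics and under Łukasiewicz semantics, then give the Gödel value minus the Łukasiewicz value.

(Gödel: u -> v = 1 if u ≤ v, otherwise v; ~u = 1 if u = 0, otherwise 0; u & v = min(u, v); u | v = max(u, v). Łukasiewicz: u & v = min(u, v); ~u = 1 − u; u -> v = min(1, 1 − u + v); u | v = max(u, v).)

Gödel evaluation:
  (p3 & p2) = min(0.7, 0.2) = 0.2
  ((p3 & p2) & p3) = min(0.2, 0.7) = 0.2
  (p2 -> p3): 0.2 ≤ 0.7, so result = 1
  (((p3 & p2) & p3) & (p2 -> p3)) = min(0.2, 1) = 0.2
  ~p3: Gödel ¬ of 0.7 = 0 (operand ≠ 0)
  (p2 & ~p3) = min(0.2, 0) = 0
  (p2 -> (p2 & ~p3)): 0.2 > 0, so result = 0
  ((((p3 & p2) & p3) & (p2 -> p3)) | (p2 -> (p2 & ~p3))) = max(0.2, 0) = 0.2
  Gödel value = 0.2
Łukasiewicz evaluation:
  (p3 & p2) = min(0.7, 0.2) = 0.2
  ((p3 & p2) & p3) = min(0.2, 0.7) = 0.2
  (p2 -> p3): min(1, 1 − 0.2 + 0.7) = 1
  (((p3 & p2) & p3) & (p2 -> p3)) = min(0.2, 1) = 0.2
  ~p3: Łukasiewicz ¬ gives 1 − 0.7 = 0.3
  (p2 & ~p3) = min(0.2, 0.3) = 0.2
  (p2 -> (p2 & ~p3)): min(1, 1 − 0.2 + 0.2) = 1
  ((((p3 & p2) & p3) & (p2 -> p3)) | (p2 -> (p2 & ~p3))) = max(0.2, 1) = 1
  Łukasiewicz value = 1
Difference: 0.2 − 1 = -0.80

-0.80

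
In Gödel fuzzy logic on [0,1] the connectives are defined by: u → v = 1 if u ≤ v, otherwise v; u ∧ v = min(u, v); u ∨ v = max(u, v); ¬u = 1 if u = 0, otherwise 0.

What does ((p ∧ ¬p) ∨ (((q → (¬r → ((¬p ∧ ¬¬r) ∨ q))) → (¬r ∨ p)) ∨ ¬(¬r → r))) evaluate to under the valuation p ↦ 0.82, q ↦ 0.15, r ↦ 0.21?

0.82

¬p: Gödel ¬ of 0.82 = 0 (operand ≠ 0)
(p ∧ ¬p) = min(0.82, 0) = 0
¬r: Gödel ¬ of 0.21 = 0 (operand ≠ 0)
¬p: Gödel ¬ of 0.82 = 0 (operand ≠ 0)
¬r: Gödel ¬ of 0.21 = 0 (operand ≠ 0)
¬¬r: Gödel ¬ of 0 = 1 (operand is 0)
(¬p ∧ ¬¬r) = min(0, 1) = 0
((¬p ∧ ¬¬r) ∨ q) = max(0, 0.15) = 0.15
(¬r → ((¬p ∧ ¬¬r) ∨ q)): 0 ≤ 0.15, so result = 1
(q → (¬r → ((¬p ∧ ¬¬r) ∨ q))): 0.15 ≤ 1, so result = 1
¬r: Gödel ¬ of 0.21 = 0 (operand ≠ 0)
(¬r ∨ p) = max(0, 0.82) = 0.82
((q → (¬r → ((¬p ∧ ¬¬r) ∨ q))) → (¬r ∨ p)): 1 > 0.82, so result = 0.82
¬r: Gödel ¬ of 0.21 = 0 (operand ≠ 0)
(¬r → r): 0 ≤ 0.21, so result = 1
¬(¬r → r): Gödel ¬ of 1 = 0 (operand ≠ 0)
(((q → (¬r → ((¬p ∧ ¬¬r) ∨ q))) → (¬r ∨ p)) ∨ ¬(¬r → r)) = max(0.82, 0) = 0.82
((p ∧ ¬p) ∨ (((q → (¬r → ((¬p ∧ ¬¬r) ∨ q))) → (¬r ∨ p)) ∨ ¬(¬r → r))) = max(0, 0.82) = 0.82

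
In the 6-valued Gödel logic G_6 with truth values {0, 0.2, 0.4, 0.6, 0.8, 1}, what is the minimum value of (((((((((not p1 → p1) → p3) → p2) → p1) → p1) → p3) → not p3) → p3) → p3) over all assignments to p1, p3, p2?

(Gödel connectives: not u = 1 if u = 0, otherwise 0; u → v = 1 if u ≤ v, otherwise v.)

The minimum is attained at p1 = 0, p3 = 0.2, p2 = 0:
  not p1: Gödel ¬ of 0 = 1 (operand is 0)
  (not p1 → p1): 1 > 0, so result = 0
  ((not p1 → p1) → p3): 0 ≤ 0.2, so result = 1
  (((not p1 → p1) → p3) → p2): 1 > 0, so result = 0
  ((((not p1 → p1) → p3) → p2) → p1): 0 ≤ 0, so result = 1
  (((((not p1 → p1) → p3) → p2) → p1) → p1): 1 > 0, so result = 0
  ((((((not p1 → p1) → p3) → p2) → p1) → p1) → p3): 0 ≤ 0.2, so result = 1
  not p3: Gödel ¬ of 0.2 = 0 (operand ≠ 0)
  (((((((not p1 → p1) → p3) → p2) → p1) → p1) → p3) → not p3): 1 > 0, so result = 0
  ((((((((not p1 → p1) → p3) → p2) → p1) → p1) → p3) → not p3) → p3): 0 ≤ 0.2, so result = 1
  (((((((((not p1 → p1) → p3) → p2) → p1) → p1) → p3) → not p3) → p3) → p3): 1 > 0.2, so result = 0.2
Checking all 216 assignments confirms none give a value below 0.20.

0.20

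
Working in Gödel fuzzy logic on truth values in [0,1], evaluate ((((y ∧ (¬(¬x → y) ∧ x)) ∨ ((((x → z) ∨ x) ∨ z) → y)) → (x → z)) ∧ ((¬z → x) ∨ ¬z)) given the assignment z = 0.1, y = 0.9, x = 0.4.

¬x: Gödel ¬ of 0.4 = 0 (operand ≠ 0)
(¬x → y): 0 ≤ 0.9, so result = 1
¬(¬x → y): Gödel ¬ of 1 = 0 (operand ≠ 0)
(¬(¬x → y) ∧ x) = min(0, 0.4) = 0
(y ∧ (¬(¬x → y) ∧ x)) = min(0.9, 0) = 0
(x → z): 0.4 > 0.1, so result = 0.1
((x → z) ∨ x) = max(0.1, 0.4) = 0.4
(((x → z) ∨ x) ∨ z) = max(0.4, 0.1) = 0.4
((((x → z) ∨ x) ∨ z) → y): 0.4 ≤ 0.9, so result = 1
((y ∧ (¬(¬x → y) ∧ x)) ∨ ((((x → z) ∨ x) ∨ z) → y)) = max(0, 1) = 1
(x → z): 0.4 > 0.1, so result = 0.1
(((y ∧ (¬(¬x → y) ∧ x)) ∨ ((((x → z) ∨ x) ∨ z) → y)) → (x → z)): 1 > 0.1, so result = 0.1
¬z: Gödel ¬ of 0.1 = 0 (operand ≠ 0)
(¬z → x): 0 ≤ 0.4, so result = 1
¬z: Gödel ¬ of 0.1 = 0 (operand ≠ 0)
((¬z → x) ∨ ¬z) = max(1, 0) = 1
((((y ∧ (¬(¬x → y) ∧ x)) ∨ ((((x → z) ∨ x) ∨ z) → y)) → (x → z)) ∧ ((¬z → x) ∨ ¬z)) = min(0.1, 1) = 0.1

0.10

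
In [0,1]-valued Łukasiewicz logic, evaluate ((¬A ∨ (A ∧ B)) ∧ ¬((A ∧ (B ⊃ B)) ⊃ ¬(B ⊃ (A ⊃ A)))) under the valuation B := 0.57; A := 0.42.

0.42

¬A: Łukasiewicz ¬ gives 1 − 0.42 = 0.58
(A ∧ B) = min(0.42, 0.57) = 0.42
(¬A ∨ (A ∧ B)) = max(0.58, 0.42) = 0.58
(B ⊃ B): min(1, 1 − 0.57 + 0.57) = 1
(A ∧ (B ⊃ B)) = min(0.42, 1) = 0.42
(A ⊃ A): min(1, 1 − 0.42 + 0.42) = 1
(B ⊃ (A ⊃ A)): min(1, 1 − 0.57 + 1) = 1
¬(B ⊃ (A ⊃ A)): Łukasiewicz ¬ gives 1 − 1 = 0
((A ∧ (B ⊃ B)) ⊃ ¬(B ⊃ (A ⊃ A))): min(1, 1 − 0.42 + 0) = 0.58
¬((A ∧ (B ⊃ B)) ⊃ ¬(B ⊃ (A ⊃ A))): Łukasiewicz ¬ gives 1 − 0.58 = 0.42
((¬A ∨ (A ∧ B)) ∧ ¬((A ∧ (B ⊃ B)) ⊃ ¬(B ⊃ (A ⊃ A)))) = min(0.58, 0.42) = 0.42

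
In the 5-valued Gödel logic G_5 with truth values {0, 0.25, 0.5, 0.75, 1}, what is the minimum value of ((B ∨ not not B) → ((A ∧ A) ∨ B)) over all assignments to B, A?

0.25

The minimum is attained at B = 0.25, A = 0:
  not B: Gödel ¬ of 0.25 = 0 (operand ≠ 0)
  not not B: Gödel ¬ of 0 = 1 (operand is 0)
  (B ∨ not not B) = max(0.25, 1) = 1
  (A ∧ A) = min(0, 0) = 0
  ((A ∧ A) ∨ B) = max(0, 0.25) = 0.25
  ((B ∨ not not B) → ((A ∧ A) ∨ B)): 1 > 0.25, so result = 0.25
Checking all 25 assignments confirms none give a value below 0.25.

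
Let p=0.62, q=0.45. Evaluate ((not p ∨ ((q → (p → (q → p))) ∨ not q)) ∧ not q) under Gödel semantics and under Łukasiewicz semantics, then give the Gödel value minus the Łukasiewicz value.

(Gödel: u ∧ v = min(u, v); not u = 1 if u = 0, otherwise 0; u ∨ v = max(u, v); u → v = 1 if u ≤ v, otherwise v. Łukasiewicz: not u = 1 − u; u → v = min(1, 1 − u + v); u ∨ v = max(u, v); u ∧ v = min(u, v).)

Gödel evaluation:
  not p: Gödel ¬ of 0.62 = 0 (operand ≠ 0)
  (q → p): 0.45 ≤ 0.62, so result = 1
  (p → (q → p)): 0.62 ≤ 1, so result = 1
  (q → (p → (q → p))): 0.45 ≤ 1, so result = 1
  not q: Gödel ¬ of 0.45 = 0 (operand ≠ 0)
  ((q → (p → (q → p))) ∨ not q) = max(1, 0) = 1
  (not p ∨ ((q → (p → (q → p))) ∨ not q)) = max(0, 1) = 1
  not q: Gödel ¬ of 0.45 = 0 (operand ≠ 0)
  ((not p ∨ ((q → (p → (q → p))) ∨ not q)) ∧ not q) = min(1, 0) = 0
  Gödel value = 0
Łukasiewicz evaluation:
  not p: Łukasiewicz ¬ gives 1 − 0.62 = 0.38
  (q → p): min(1, 1 − 0.45 + 0.62) = 1
  (p → (q → p)): min(1, 1 − 0.62 + 1) = 1
  (q → (p → (q → p))): min(1, 1 − 0.45 + 1) = 1
  not q: Łukasiewicz ¬ gives 1 − 0.45 = 0.55
  ((q → (p → (q → p))) ∨ not q) = max(1, 0.55) = 1
  (not p ∨ ((q → (p → (q → p))) ∨ not q)) = max(0.38, 1) = 1
  not q: Łukasiewicz ¬ gives 1 − 0.45 = 0.55
  ((not p ∨ ((q → (p → (q → p))) ∨ not q)) ∧ not q) = min(1, 0.55) = 0.55
  Łukasiewicz value = 0.55
Difference: 0 − 0.55 = -0.55

-0.55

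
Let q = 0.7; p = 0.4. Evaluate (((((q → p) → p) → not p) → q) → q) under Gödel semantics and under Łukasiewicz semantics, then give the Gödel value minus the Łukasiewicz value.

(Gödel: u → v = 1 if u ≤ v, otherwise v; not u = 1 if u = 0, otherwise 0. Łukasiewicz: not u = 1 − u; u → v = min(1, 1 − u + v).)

Gödel evaluation:
  (q → p): 0.7 > 0.4, so result = 0.4
  ((q → p) → p): 0.4 ≤ 0.4, so result = 1
  not p: Gödel ¬ of 0.4 = 0 (operand ≠ 0)
  (((q → p) → p) → not p): 1 > 0, so result = 0
  ((((q → p) → p) → not p) → q): 0 ≤ 0.7, so result = 1
  (((((q → p) → p) → not p) → q) → q): 1 > 0.7, so result = 0.7
  Gödel value = 0.7
Łukasiewicz evaluation:
  (q → p): min(1, 1 − 0.7 + 0.4) = 0.7
  ((q → p) → p): min(1, 1 − 0.7 + 0.4) = 0.7
  not p: Łukasiewicz ¬ gives 1 − 0.4 = 0.6
  (((q → p) → p) → not p): min(1, 1 − 0.7 + 0.6) = 0.9
  ((((q → p) → p) → not p) → q): min(1, 1 − 0.9 + 0.7) = 0.8
  (((((q → p) → p) → not p) → q) → q): min(1, 1 − 0.8 + 0.7) = 0.9
  Łukasiewicz value = 0.9
Difference: 0.7 − 0.9 = -0.20

-0.20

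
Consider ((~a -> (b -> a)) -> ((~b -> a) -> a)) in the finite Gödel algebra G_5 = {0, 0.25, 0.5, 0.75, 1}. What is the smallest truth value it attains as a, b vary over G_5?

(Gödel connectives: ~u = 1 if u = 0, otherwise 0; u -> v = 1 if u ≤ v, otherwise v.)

The minimum is attained at a = 0.25, b = 0.25:
  ~a: Gödel ¬ of 0.25 = 0 (operand ≠ 0)
  (b -> a): 0.25 ≤ 0.25, so result = 1
  (~a -> (b -> a)): 0 ≤ 1, so result = 1
  ~b: Gödel ¬ of 0.25 = 0 (operand ≠ 0)
  (~b -> a): 0 ≤ 0.25, so result = 1
  ((~b -> a) -> a): 1 > 0.25, so result = 0.25
  ((~a -> (b -> a)) -> ((~b -> a) -> a)): 1 > 0.25, so result = 0.25
Checking all 25 assignments confirms none give a value below 0.25.

0.25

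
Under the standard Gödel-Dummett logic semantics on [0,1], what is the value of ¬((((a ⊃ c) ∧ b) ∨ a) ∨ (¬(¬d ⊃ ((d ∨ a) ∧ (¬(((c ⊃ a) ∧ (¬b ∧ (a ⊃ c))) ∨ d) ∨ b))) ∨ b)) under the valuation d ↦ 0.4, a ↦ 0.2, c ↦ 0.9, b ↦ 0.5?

(a ⊃ c): 0.2 ≤ 0.9, so result = 1
((a ⊃ c) ∧ b) = min(1, 0.5) = 0.5
(((a ⊃ c) ∧ b) ∨ a) = max(0.5, 0.2) = 0.5
¬d: Gödel ¬ of 0.4 = 0 (operand ≠ 0)
(d ∨ a) = max(0.4, 0.2) = 0.4
(c ⊃ a): 0.9 > 0.2, so result = 0.2
¬b: Gödel ¬ of 0.5 = 0 (operand ≠ 0)
(a ⊃ c): 0.2 ≤ 0.9, so result = 1
(¬b ∧ (a ⊃ c)) = min(0, 1) = 0
((c ⊃ a) ∧ (¬b ∧ (a ⊃ c))) = min(0.2, 0) = 0
(((c ⊃ a) ∧ (¬b ∧ (a ⊃ c))) ∨ d) = max(0, 0.4) = 0.4
¬(((c ⊃ a) ∧ (¬b ∧ (a ⊃ c))) ∨ d): Gödel ¬ of 0.4 = 0 (operand ≠ 0)
(¬(((c ⊃ a) ∧ (¬b ∧ (a ⊃ c))) ∨ d) ∨ b) = max(0, 0.5) = 0.5
((d ∨ a) ∧ (¬(((c ⊃ a) ∧ (¬b ∧ (a ⊃ c))) ∨ d) ∨ b)) = min(0.4, 0.5) = 0.4
(¬d ⊃ ((d ∨ a) ∧ (¬(((c ⊃ a) ∧ (¬b ∧ (a ⊃ c))) ∨ d) ∨ b))): 0 ≤ 0.4, so result = 1
¬(¬d ⊃ ((d ∨ a) ∧ (¬(((c ⊃ a) ∧ (¬b ∧ (a ⊃ c))) ∨ d) ∨ b))): Gödel ¬ of 1 = 0 (operand ≠ 0)
(¬(¬d ⊃ ((d ∨ a) ∧ (¬(((c ⊃ a) ∧ (¬b ∧ (a ⊃ c))) ∨ d) ∨ b))) ∨ b) = max(0, 0.5) = 0.5
((((a ⊃ c) ∧ b) ∨ a) ∨ (¬(¬d ⊃ ((d ∨ a) ∧ (¬(((c ⊃ a) ∧ (¬b ∧ (a ⊃ c))) ∨ d) ∨ b))) ∨ b)) = max(0.5, 0.5) = 0.5
¬((((a ⊃ c) ∧ b) ∨ a) ∨ (¬(¬d ⊃ ((d ∨ a) ∧ (¬(((c ⊃ a) ∧ (¬b ∧ (a ⊃ c))) ∨ d) ∨ b))) ∨ b)): Gödel ¬ of 0.5 = 0 (operand ≠ 0)

0.00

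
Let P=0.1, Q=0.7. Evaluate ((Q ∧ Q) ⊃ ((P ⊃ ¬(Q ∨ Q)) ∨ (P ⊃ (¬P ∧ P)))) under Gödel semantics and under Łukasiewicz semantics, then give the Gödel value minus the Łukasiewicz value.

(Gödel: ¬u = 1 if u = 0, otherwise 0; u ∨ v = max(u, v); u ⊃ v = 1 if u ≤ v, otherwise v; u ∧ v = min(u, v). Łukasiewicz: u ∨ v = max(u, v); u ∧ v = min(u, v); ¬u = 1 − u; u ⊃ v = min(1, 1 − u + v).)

Gödel evaluation:
  (Q ∧ Q) = min(0.7, 0.7) = 0.7
  (Q ∨ Q) = max(0.7, 0.7) = 0.7
  ¬(Q ∨ Q): Gödel ¬ of 0.7 = 0 (operand ≠ 0)
  (P ⊃ ¬(Q ∨ Q)): 0.1 > 0, so result = 0
  ¬P: Gödel ¬ of 0.1 = 0 (operand ≠ 0)
  (¬P ∧ P) = min(0, 0.1) = 0
  (P ⊃ (¬P ∧ P)): 0.1 > 0, so result = 0
  ((P ⊃ ¬(Q ∨ Q)) ∨ (P ⊃ (¬P ∧ P))) = max(0, 0) = 0
  ((Q ∧ Q) ⊃ ((P ⊃ ¬(Q ∨ Q)) ∨ (P ⊃ (¬P ∧ P)))): 0.7 > 0, so result = 0
  Gödel value = 0
Łukasiewicz evaluation:
  (Q ∧ Q) = min(0.7, 0.7) = 0.7
  (Q ∨ Q) = max(0.7, 0.7) = 0.7
  ¬(Q ∨ Q): Łukasiewicz ¬ gives 1 − 0.7 = 0.3
  (P ⊃ ¬(Q ∨ Q)): min(1, 1 − 0.1 + 0.3) = 1
  ¬P: Łukasiewicz ¬ gives 1 − 0.1 = 0.9
  (¬P ∧ P) = min(0.9, 0.1) = 0.1
  (P ⊃ (¬P ∧ P)): min(1, 1 − 0.1 + 0.1) = 1
  ((P ⊃ ¬(Q ∨ Q)) ∨ (P ⊃ (¬P ∧ P))) = max(1, 1) = 1
  ((Q ∧ Q) ⊃ ((P ⊃ ¬(Q ∨ Q)) ∨ (P ⊃ (¬P ∧ P)))): min(1, 1 − 0.7 + 1) = 1
  Łukasiewicz value = 1
Difference: 0 − 1 = -1.00

-1.00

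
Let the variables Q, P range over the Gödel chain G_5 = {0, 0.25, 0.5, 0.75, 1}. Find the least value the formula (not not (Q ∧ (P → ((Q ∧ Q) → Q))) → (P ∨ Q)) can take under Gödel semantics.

The minimum is attained at Q = 0.25, P = 0:
  (Q ∧ Q) = min(0.25, 0.25) = 0.25
  ((Q ∧ Q) → Q): 0.25 ≤ 0.25, so result = 1
  (P → ((Q ∧ Q) → Q)): 0 ≤ 1, so result = 1
  (Q ∧ (P → ((Q ∧ Q) → Q))) = min(0.25, 1) = 0.25
  not (Q ∧ (P → ((Q ∧ Q) → Q))): Gödel ¬ of 0.25 = 0 (operand ≠ 0)
  not not (Q ∧ (P → ((Q ∧ Q) → Q))): Gödel ¬ of 0 = 1 (operand is 0)
  (P ∨ Q) = max(0, 0.25) = 0.25
  (not not (Q ∧ (P → ((Q ∧ Q) → Q))) → (P ∨ Q)): 1 > 0.25, so result = 0.25
Checking all 25 assignments confirms none give a value below 0.25.

0.25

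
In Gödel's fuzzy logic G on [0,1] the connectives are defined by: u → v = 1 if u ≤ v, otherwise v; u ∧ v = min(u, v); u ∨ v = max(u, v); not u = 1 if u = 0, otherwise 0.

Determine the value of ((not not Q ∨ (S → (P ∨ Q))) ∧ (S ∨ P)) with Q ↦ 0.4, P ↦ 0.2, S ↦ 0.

0.20

not Q: Gödel ¬ of 0.4 = 0 (operand ≠ 0)
not not Q: Gödel ¬ of 0 = 1 (operand is 0)
(P ∨ Q) = max(0.2, 0.4) = 0.4
(S → (P ∨ Q)): 0 ≤ 0.4, so result = 1
(not not Q ∨ (S → (P ∨ Q))) = max(1, 1) = 1
(S ∨ P) = max(0, 0.2) = 0.2
((not not Q ∨ (S → (P ∨ Q))) ∧ (S ∨ P)) = min(1, 0.2) = 0.2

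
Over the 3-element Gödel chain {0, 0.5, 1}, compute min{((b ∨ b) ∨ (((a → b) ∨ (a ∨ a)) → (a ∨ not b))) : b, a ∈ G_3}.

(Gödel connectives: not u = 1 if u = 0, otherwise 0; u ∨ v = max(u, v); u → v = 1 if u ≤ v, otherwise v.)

The minimum is attained at b = 0.5, a = 0:
  (b ∨ b) = max(0.5, 0.5) = 0.5
  (a → b): 0 ≤ 0.5, so result = 1
  (a ∨ a) = max(0, 0) = 0
  ((a → b) ∨ (a ∨ a)) = max(1, 0) = 1
  not b: Gödel ¬ of 0.5 = 0 (operand ≠ 0)
  (a ∨ not b) = max(0, 0) = 0
  (((a → b) ∨ (a ∨ a)) → (a ∨ not b)): 1 > 0, so result = 0
  ((b ∨ b) ∨ (((a → b) ∨ (a ∨ a)) → (a ∨ not b))) = max(0.5, 0) = 0.5
Checking all 9 assignments confirms none give a value below 0.50.

0.50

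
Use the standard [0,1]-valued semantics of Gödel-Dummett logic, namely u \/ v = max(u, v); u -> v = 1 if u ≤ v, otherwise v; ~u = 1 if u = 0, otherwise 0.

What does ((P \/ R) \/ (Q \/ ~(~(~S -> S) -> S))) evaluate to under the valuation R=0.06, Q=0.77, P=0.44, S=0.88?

0.77

(P \/ R) = max(0.44, 0.06) = 0.44
~S: Gödel ¬ of 0.88 = 0 (operand ≠ 0)
(~S -> S): 0 ≤ 0.88, so result = 1
~(~S -> S): Gödel ¬ of 1 = 0 (operand ≠ 0)
(~(~S -> S) -> S): 0 ≤ 0.88, so result = 1
~(~(~S -> S) -> S): Gödel ¬ of 1 = 0 (operand ≠ 0)
(Q \/ ~(~(~S -> S) -> S)) = max(0.77, 0) = 0.77
((P \/ R) \/ (Q \/ ~(~(~S -> S) -> S))) = max(0.44, 0.77) = 0.77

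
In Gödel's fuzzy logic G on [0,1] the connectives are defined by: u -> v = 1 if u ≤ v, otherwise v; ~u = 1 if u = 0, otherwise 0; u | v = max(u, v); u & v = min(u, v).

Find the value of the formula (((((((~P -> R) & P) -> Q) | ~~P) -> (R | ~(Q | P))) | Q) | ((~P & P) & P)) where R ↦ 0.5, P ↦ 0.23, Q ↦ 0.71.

~P: Gödel ¬ of 0.23 = 0 (operand ≠ 0)
(~P -> R): 0 ≤ 0.5, so result = 1
((~P -> R) & P) = min(1, 0.23) = 0.23
(((~P -> R) & P) -> Q): 0.23 ≤ 0.71, so result = 1
~P: Gödel ¬ of 0.23 = 0 (operand ≠ 0)
~~P: Gödel ¬ of 0 = 1 (operand is 0)
((((~P -> R) & P) -> Q) | ~~P) = max(1, 1) = 1
(Q | P) = max(0.71, 0.23) = 0.71
~(Q | P): Gödel ¬ of 0.71 = 0 (operand ≠ 0)
(R | ~(Q | P)) = max(0.5, 0) = 0.5
(((((~P -> R) & P) -> Q) | ~~P) -> (R | ~(Q | P))): 1 > 0.5, so result = 0.5
((((((~P -> R) & P) -> Q) | ~~P) -> (R | ~(Q | P))) | Q) = max(0.5, 0.71) = 0.71
~P: Gödel ¬ of 0.23 = 0 (operand ≠ 0)
(~P & P) = min(0, 0.23) = 0
((~P & P) & P) = min(0, 0.23) = 0
(((((((~P -> R) & P) -> Q) | ~~P) -> (R | ~(Q | P))) | Q) | ((~P & P) & P)) = max(0.71, 0) = 0.71

0.71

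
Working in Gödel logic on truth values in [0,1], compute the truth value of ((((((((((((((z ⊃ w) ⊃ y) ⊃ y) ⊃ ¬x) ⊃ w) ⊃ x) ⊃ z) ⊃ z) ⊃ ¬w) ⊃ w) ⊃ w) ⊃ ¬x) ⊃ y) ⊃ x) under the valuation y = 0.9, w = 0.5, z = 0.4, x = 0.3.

(z ⊃ w): 0.4 ≤ 0.5, so result = 1
((z ⊃ w) ⊃ y): 1 > 0.9, so result = 0.9
(((z ⊃ w) ⊃ y) ⊃ y): 0.9 ≤ 0.9, so result = 1
¬x: Gödel ¬ of 0.3 = 0 (operand ≠ 0)
((((z ⊃ w) ⊃ y) ⊃ y) ⊃ ¬x): 1 > 0, so result = 0
(((((z ⊃ w) ⊃ y) ⊃ y) ⊃ ¬x) ⊃ w): 0 ≤ 0.5, so result = 1
((((((z ⊃ w) ⊃ y) ⊃ y) ⊃ ¬x) ⊃ w) ⊃ x): 1 > 0.3, so result = 0.3
(((((((z ⊃ w) ⊃ y) ⊃ y) ⊃ ¬x) ⊃ w) ⊃ x) ⊃ z): 0.3 ≤ 0.4, so result = 1
((((((((z ⊃ w) ⊃ y) ⊃ y) ⊃ ¬x) ⊃ w) ⊃ x) ⊃ z) ⊃ z): 1 > 0.4, so result = 0.4
¬w: Gödel ¬ of 0.5 = 0 (operand ≠ 0)
(((((((((z ⊃ w) ⊃ y) ⊃ y) ⊃ ¬x) ⊃ w) ⊃ x) ⊃ z) ⊃ z) ⊃ ¬w): 0.4 > 0, so result = 0
((((((((((z ⊃ w) ⊃ y) ⊃ y) ⊃ ¬x) ⊃ w) ⊃ x) ⊃ z) ⊃ z) ⊃ ¬w) ⊃ w): 0 ≤ 0.5, so result = 1
(((((((((((z ⊃ w) ⊃ y) ⊃ y) ⊃ ¬x) ⊃ w) ⊃ x) ⊃ z) ⊃ z) ⊃ ¬w) ⊃ w) ⊃ w): 1 > 0.5, so result = 0.5
¬x: Gödel ¬ of 0.3 = 0 (operand ≠ 0)
((((((((((((z ⊃ w) ⊃ y) ⊃ y) ⊃ ¬x) ⊃ w) ⊃ x) ⊃ z) ⊃ z) ⊃ ¬w) ⊃ w) ⊃ w) ⊃ ¬x): 0.5 > 0, so result = 0
(((((((((((((z ⊃ w) ⊃ y) ⊃ y) ⊃ ¬x) ⊃ w) ⊃ x) ⊃ z) ⊃ z) ⊃ ¬w) ⊃ w) ⊃ w) ⊃ ¬x) ⊃ y): 0 ≤ 0.9, so result = 1
((((((((((((((z ⊃ w) ⊃ y) ⊃ y) ⊃ ¬x) ⊃ w) ⊃ x) ⊃ z) ⊃ z) ⊃ ¬w) ⊃ w) ⊃ w) ⊃ ¬x) ⊃ y) ⊃ x): 1 > 0.3, so result = 0.3

0.30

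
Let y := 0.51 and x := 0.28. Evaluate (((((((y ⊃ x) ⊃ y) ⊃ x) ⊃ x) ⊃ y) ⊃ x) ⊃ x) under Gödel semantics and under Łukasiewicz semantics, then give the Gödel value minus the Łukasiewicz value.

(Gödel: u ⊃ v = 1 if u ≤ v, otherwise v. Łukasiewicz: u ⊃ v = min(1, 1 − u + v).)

0.23

Gödel evaluation:
  (y ⊃ x): 0.51 > 0.28, so result = 0.28
  ((y ⊃ x) ⊃ y): 0.28 ≤ 0.51, so result = 1
  (((y ⊃ x) ⊃ y) ⊃ x): 1 > 0.28, so result = 0.28
  ((((y ⊃ x) ⊃ y) ⊃ x) ⊃ x): 0.28 ≤ 0.28, so result = 1
  (((((y ⊃ x) ⊃ y) ⊃ x) ⊃ x) ⊃ y): 1 > 0.51, so result = 0.51
  ((((((y ⊃ x) ⊃ y) ⊃ x) ⊃ x) ⊃ y) ⊃ x): 0.51 > 0.28, so result = 0.28
  (((((((y ⊃ x) ⊃ y) ⊃ x) ⊃ x) ⊃ y) ⊃ x) ⊃ x): 0.28 ≤ 0.28, so result = 1
  Gödel value = 1
Łukasiewicz evaluation:
  (y ⊃ x): min(1, 1 − 0.51 + 0.28) = 0.77
  ((y ⊃ x) ⊃ y): min(1, 1 − 0.77 + 0.51) = 0.74
  (((y ⊃ x) ⊃ y) ⊃ x): min(1, 1 − 0.74 + 0.28) = 0.54
  ((((y ⊃ x) ⊃ y) ⊃ x) ⊃ x): min(1, 1 − 0.54 + 0.28) = 0.74
  (((((y ⊃ x) ⊃ y) ⊃ x) ⊃ x) ⊃ y): min(1, 1 − 0.74 + 0.51) = 0.77
  ((((((y ⊃ x) ⊃ y) ⊃ x) ⊃ x) ⊃ y) ⊃ x): min(1, 1 − 0.77 + 0.28) = 0.51
  (((((((y ⊃ x) ⊃ y) ⊃ x) ⊃ x) ⊃ y) ⊃ x) ⊃ x): min(1, 1 − 0.51 + 0.28) = 0.77
  Łukasiewicz value = 0.77
Difference: 1 − 0.77 = 0.23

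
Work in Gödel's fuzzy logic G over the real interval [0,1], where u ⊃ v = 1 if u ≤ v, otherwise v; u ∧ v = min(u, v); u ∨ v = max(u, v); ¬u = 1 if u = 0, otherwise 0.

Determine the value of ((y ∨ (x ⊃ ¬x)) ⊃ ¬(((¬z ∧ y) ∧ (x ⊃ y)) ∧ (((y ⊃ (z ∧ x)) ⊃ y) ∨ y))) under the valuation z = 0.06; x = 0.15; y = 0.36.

¬x: Gödel ¬ of 0.15 = 0 (operand ≠ 0)
(x ⊃ ¬x): 0.15 > 0, so result = 0
(y ∨ (x ⊃ ¬x)) = max(0.36, 0) = 0.36
¬z: Gödel ¬ of 0.06 = 0 (operand ≠ 0)
(¬z ∧ y) = min(0, 0.36) = 0
(x ⊃ y): 0.15 ≤ 0.36, so result = 1
((¬z ∧ y) ∧ (x ⊃ y)) = min(0, 1) = 0
(z ∧ x) = min(0.06, 0.15) = 0.06
(y ⊃ (z ∧ x)): 0.36 > 0.06, so result = 0.06
((y ⊃ (z ∧ x)) ⊃ y): 0.06 ≤ 0.36, so result = 1
(((y ⊃ (z ∧ x)) ⊃ y) ∨ y) = max(1, 0.36) = 1
(((¬z ∧ y) ∧ (x ⊃ y)) ∧ (((y ⊃ (z ∧ x)) ⊃ y) ∨ y)) = min(0, 1) = 0
¬(((¬z ∧ y) ∧ (x ⊃ y)) ∧ (((y ⊃ (z ∧ x)) ⊃ y) ∨ y)): Gödel ¬ of 0 = 1 (operand is 0)
((y ∨ (x ⊃ ¬x)) ⊃ ¬(((¬z ∧ y) ∧ (x ⊃ y)) ∧ (((y ⊃ (z ∧ x)) ⊃ y) ∨ y))): 0.36 ≤ 1, so result = 1

1.00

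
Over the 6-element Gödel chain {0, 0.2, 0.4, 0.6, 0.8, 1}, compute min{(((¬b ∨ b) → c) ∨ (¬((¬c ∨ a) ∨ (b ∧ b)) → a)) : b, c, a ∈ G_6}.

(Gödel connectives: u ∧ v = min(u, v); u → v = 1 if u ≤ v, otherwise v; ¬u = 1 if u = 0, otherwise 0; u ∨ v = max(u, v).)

0.20

The minimum is attained at b = 0, c = 0.2, a = 0:
  ¬b: Gödel ¬ of 0 = 1 (operand is 0)
  (¬b ∨ b) = max(1, 0) = 1
  ((¬b ∨ b) → c): 1 > 0.2, so result = 0.2
  ¬c: Gödel ¬ of 0.2 = 0 (operand ≠ 0)
  (¬c ∨ a) = max(0, 0) = 0
  (b ∧ b) = min(0, 0) = 0
  ((¬c ∨ a) ∨ (b ∧ b)) = max(0, 0) = 0
  ¬((¬c ∨ a) ∨ (b ∧ b)): Gödel ¬ of 0 = 1 (operand is 0)
  (¬((¬c ∨ a) ∨ (b ∧ b)) → a): 1 > 0, so result = 0
  (((¬b ∨ b) → c) ∨ (¬((¬c ∨ a) ∨ (b ∧ b)) → a)) = max(0.2, 0) = 0.2
Checking all 216 assignments confirms none give a value below 0.20.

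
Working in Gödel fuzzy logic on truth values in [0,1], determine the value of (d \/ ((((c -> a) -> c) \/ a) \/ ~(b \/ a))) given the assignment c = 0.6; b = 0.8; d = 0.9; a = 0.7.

(c -> a): 0.6 ≤ 0.7, so result = 1
((c -> a) -> c): 1 > 0.6, so result = 0.6
(((c -> a) -> c) \/ a) = max(0.6, 0.7) = 0.7
(b \/ a) = max(0.8, 0.7) = 0.8
~(b \/ a): Gödel ¬ of 0.8 = 0 (operand ≠ 0)
((((c -> a) -> c) \/ a) \/ ~(b \/ a)) = max(0.7, 0) = 0.7
(d \/ ((((c -> a) -> c) \/ a) \/ ~(b \/ a))) = max(0.9, 0.7) = 0.9

0.90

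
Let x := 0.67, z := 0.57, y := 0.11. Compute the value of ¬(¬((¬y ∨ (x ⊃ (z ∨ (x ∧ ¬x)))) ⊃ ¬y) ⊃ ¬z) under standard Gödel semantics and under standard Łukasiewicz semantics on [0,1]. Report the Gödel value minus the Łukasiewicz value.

Gödel evaluation:
  ¬y: Gödel ¬ of 0.11 = 0 (operand ≠ 0)
  ¬x: Gödel ¬ of 0.67 = 0 (operand ≠ 0)
  (x ∧ ¬x) = min(0.67, 0) = 0
  (z ∨ (x ∧ ¬x)) = max(0.57, 0) = 0.57
  (x ⊃ (z ∨ (x ∧ ¬x))): 0.67 > 0.57, so result = 0.57
  (¬y ∨ (x ⊃ (z ∨ (x ∧ ¬x)))) = max(0, 0.57) = 0.57
  ¬y: Gödel ¬ of 0.11 = 0 (operand ≠ 0)
  ((¬y ∨ (x ⊃ (z ∨ (x ∧ ¬x)))) ⊃ ¬y): 0.57 > 0, so result = 0
  ¬((¬y ∨ (x ⊃ (z ∨ (x ∧ ¬x)))) ⊃ ¬y): Gödel ¬ of 0 = 1 (operand is 0)
  ¬z: Gödel ¬ of 0.57 = 0 (operand ≠ 0)
  (¬((¬y ∨ (x ⊃ (z ∨ (x ∧ ¬x)))) ⊃ ¬y) ⊃ ¬z): 1 > 0, so result = 0
  ¬(¬((¬y ∨ (x ⊃ (z ∨ (x ∧ ¬x)))) ⊃ ¬y) ⊃ ¬z): Gödel ¬ of 0 = 1 (operand is 0)
  Gödel value = 1
Łukasiewicz evaluation:
  ¬y: Łukasiewicz ¬ gives 1 − 0.11 = 0.89
  ¬x: Łukasiewicz ¬ gives 1 − 0.67 = 0.33
  (x ∧ ¬x) = min(0.67, 0.33) = 0.33
  (z ∨ (x ∧ ¬x)) = max(0.57, 0.33) = 0.57
  (x ⊃ (z ∨ (x ∧ ¬x))): min(1, 1 − 0.67 + 0.57) = 0.9
  (¬y ∨ (x ⊃ (z ∨ (x ∧ ¬x)))) = max(0.89, 0.9) = 0.9
  ¬y: Łukasiewicz ¬ gives 1 − 0.11 = 0.89
  ((¬y ∨ (x ⊃ (z ∨ (x ∧ ¬x)))) ⊃ ¬y): min(1, 1 − 0.9 + 0.89) = 0.99
  ¬((¬y ∨ (x ⊃ (z ∨ (x ∧ ¬x)))) ⊃ ¬y): Łukasiewicz ¬ gives 1 − 0.99 = 0.01
  ¬z: Łukasiewicz ¬ gives 1 − 0.57 = 0.43
  (¬((¬y ∨ (x ⊃ (z ∨ (x ∧ ¬x)))) ⊃ ¬y) ⊃ ¬z): min(1, 1 − 0.01 + 0.43) = 1
  ¬(¬((¬y ∨ (x ⊃ (z ∨ (x ∧ ¬x)))) ⊃ ¬y) ⊃ ¬z): Łukasiewicz ¬ gives 1 − 1 = 0
  Łukasiewicz value = 0
Difference: 1 − 0 = 1.00

1.00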